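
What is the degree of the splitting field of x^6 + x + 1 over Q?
720

The degree of the splitting field over Q equals the order of the Galois group, so first determine the group. The polynomial f is an irreducible sextic over Q, so G = Gal(f/Q) is one of the 16 transitive subgroups 6T1, ..., 6T16 of S_6. The discriminant of f is -43531, which is not a perfect square, so G is not contained in A_6. The transitive groups of degree 6 not contained in A_6 are: C_6 (6T1, order 6), S_3 (6T2, order 6), D_6 (6T3, order 12), C_3 x S_3 (6T5, order 18), A_4 x C_2 (6T6, order 24), S_4 (6T8, order 24), S_3 x S_3 (6T9, order 36), S_4 x C_2 (6T11, order 48), (S_3 x S_3) : C_2 (6T13, order 72), PGL(2,5) (6T14, order 120), S_6 (6T16, order 720). By Dedekind's theorem, for a prime p not dividing disc(f) the degrees of the irreducible factors of f mod p form the cycle type of an element of G. Factoring f modulo the 4 such primes p <= 7, each new pattern first appears at: mod 2: f = (x^6 + x + 1), pattern 6; mod 3: f = (x + 2)(x^2 + 2x + 2)(x^3 + 2x^2 + x + 1), pattern 3+2+1; mod 5: f = (x^3 + 2x^2 + 4x + 4)(x^3 + 3x^2 + 4), pattern 3+3; mod 7: f = (x + 2)(x^5 + 5x^4 + 4x^3 + 6x^2 + 2x + 4), pattern 5+1. No other pattern occurs in this range, so the set of observed cycle types is {6, 3+2+1, 3+3, 5+1}. Among the candidates above, the only group containing elements of all these cycle types is S_6 (6T16); every other candidate lacks at least one of them. Hence G = S_6 (6T16), of order 720. The Galois group S_6 (6T16) has order 720, so the splitting field has degree 720 over Q.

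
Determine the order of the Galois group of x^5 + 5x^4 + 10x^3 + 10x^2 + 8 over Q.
The degree of the splitting field over Q equals the order of the Galois group, so first determine the group. The polynomial f is an irreducible quintic over Q, so G = Gal(f/Q) is a transitive subgroup of S_5: one of C_5 (5T1, order 5), D_5 (5T2, order 10), F_20 (5T3, order 20), A_5 (5T4, order 60) or S_5 (5T5, order 120). The discriminant of f is 64000000 = 8000^2, a perfect square, so G is contained in A_5. The transitive groups of degree 5 contained in A_5 are: C_5 (5T1, order 5), D_5 (5T2, order 10), A_5 (5T4, order 60). By Dedekind's theorem, for a prime p not dividing disc(f) the degrees of the irreducible factors of f mod p form the cycle type of an element of G. Factoring f modulo the 23 such primes p <= 97 (skipping 2, 5, which divide the discriminant), each new pattern first appears at: mod 3: f = (x + 1)(x^2 + 1)(x^2 + x + 2), pattern 2+2+1; mod 7: f = (x^5 + 5x^4 + 3x^3 + 3x^2 + 1), pattern 5. No other pattern occurs in this range, so the set of observed cycle types is {2+2+1, 5}. The candidates containing elements of all these cycle types are D_5 (5T2) of order 10, A_5 (5T4) of order 60; the others are excluded. The observed types are precisely the cycle types that occur in D_5 (5T2) (apart from the identity). Each of the other remaining candidates has further cycle types, and by the Chebotarev density theorem the matching factorization patterns would occur for a proportion of primes equal to their share of the group: A_5 (5T4) additionally contains elements of type 3+1+1 (20 of its 60 elements, about 33% of primes). None of the 23 primes tested shows any such pattern (for each of these groups the chance of that is below 10^-4), which rules them out. Hence G = D_5 (5T2), of order 10. The Galois group D_5 (5T2) has order 10, so the splitting field has degree 10 over Q.

10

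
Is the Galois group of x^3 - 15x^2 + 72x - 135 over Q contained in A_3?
The polynomial is irreducible of degree 3 over Q. Its discriminant is -16767, which is not a perfect square. A Galois group lies in the alternating group exactly when the discriminant is a square in Q, so the Galois group (S_3) is not contained in A_3.

No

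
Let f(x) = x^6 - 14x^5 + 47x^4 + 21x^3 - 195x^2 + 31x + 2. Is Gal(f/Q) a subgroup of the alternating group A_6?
The polynomial is irreducible of degree 6 over Q. Its discriminant is 8413926734596681 = 91727459^2, a perfect square. A Galois group lies in the alternating group exactly when the discriminant is a square in Q, so the Galois group (PSL(2,5)) is contained in A_6.

Yes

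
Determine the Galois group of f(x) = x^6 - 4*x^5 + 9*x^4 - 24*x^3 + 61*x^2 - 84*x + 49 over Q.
S_4 (also written S4-)

The polynomial f is an irreducible sextic over Q, so G = Gal(f/Q) is one of the 16 transitive subgroups 6T1, ..., 6T16 of S_6. The discriminant of f is -4014080000, which is not a perfect square, so G is not contained in A_6. The transitive groups of degree 6 not contained in A_6 are: C_6 (6T1, order 6), S_3 (6T2, order 6), D_6 (6T3, order 12), C_3 x S_3 (6T5, order 18), A_4 x C_2 (6T6, order 24), S_4 (6T8, order 24), S_3 x S_3 (6T9, order 36), S_4 x C_2 (6T11, order 48), (S_3 x S_3) : C_2 (6T13, order 72), PGL(2,5) (6T14, order 120), S_6 (6T16, order 720). By Dedekind's theorem, for a prime p not dividing disc(f) the degrees of the irreducible factors of f mod p form the cycle type of an element of G. Factoring f modulo the 22 such primes p <= 97 (skipping 2, 5, 7, which divide the discriminant), each new pattern first appears at: mod 3: f = (x^3 + 2x + 1)(x^3 + 2x^2 + x + 1), pattern 3+3; mod 13: f = (x + 6)(x + 11)(x^4 + 5x^3 + x^2 + 6x + 10), pattern 4+1+1; mod 37: f = (x^2 + 12x + 4)(x^2 + 28x + 33)(x^2 + 30x + 27), pattern 2+2+2; mod 43: f = (x + 2)(x + 26)(x^2 + 21x + 2)(x^2 + 33x + 29), pattern 2+2+1+1. No other pattern occurs in this range, so the set of observed cycle types is {3+3, 4+1+1, 2+2+2, 2+2+1+1}. The candidates containing elements of all these cycle types are S_4 (6T8) of order 24, S_4 x C_2 (6T11) of order 48, PGL(2,5) (6T14) of order 120, S_6 (6T16) of order 720; the others are excluded. The observed types are precisely the cycle types that occur in S_4 (6T8) (apart from the identity). Each of the other remaining candidates has further cycle types, and by the Chebotarev density theorem the matching factorization patterns would occur for a proportion of primes equal to their share of the group: S_4 x C_2 (6T11) additionally contains elements of type 6, 4+2, 2+1+1+1+1 (17 of its 48 elements, about 35% of primes); PGL(2,5) (6T14) additionally contains elements of type 6, 5+1 (44 of its 120 elements, about 37% of primes); S_6 (6T16) additionally contains elements of type 6, 5+1, 4+2, 3+2+1, 3+1+1+1, 2+1+1+1+1 (529 of its 720 elements, about 73% of primes). None of the 22 primes tested shows any such pattern (for each of these groups the chance of that is below 10^-4), which rules them out. Hence G = S_4 (6T8), of order 24.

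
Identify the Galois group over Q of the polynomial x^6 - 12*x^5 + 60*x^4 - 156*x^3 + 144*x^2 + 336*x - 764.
The polynomial f is an irreducible sextic over Q, so G = Gal(f/Q) is one of the 16 transitive subgroups 6T1, ..., 6T16 of S_6. The discriminant of f is 5114284084297728, which is not a perfect square, so G is not contained in A_6. The transitive groups of degree 6 not contained in A_6 are: C_6 (6T1, order 6), S_3 (6T2, order 6), D_6 (6T3, order 12), C_3 x S_3 (6T5, order 18), A_4 x C_2 (6T6, order 24), S_4 (6T8, order 24), S_3 x S_3 (6T9, order 36), S_4 x C_2 (6T11, order 48), (S_3 x S_3) : C_2 (6T13, order 72), PGL(2,5) (6T14, order 120), S_6 (6T16, order 720). By Dedekind's theorem, for a prime p not dividing disc(f) the degrees of the irreducible factors of f mod p form the cycle type of an element of G. Factoring f modulo the 79 such primes p <= 431 (skipping 2, 3, 31, 59, which divide the discriminant), each new pattern first appears at: mod 5: f = (x^2 + 2)(x^2 + x + 2)(x^2 + 2x + 4), pattern 2+2+2; mod 7: f = (x^3 + x^2 + x + 5)(x^3 + x^2 + 2x + 4), pattern 3+3; mod 13: f = (x^6 + x^5 + 8x^4 + x^2 + 11x + 3), pattern 6; mod 17: f = (x + 13)(x + 16)(x^2 + 12x + 5)(x^2 + 15x + 6), pattern 2+2+1+1; mod 127: f = (x + 12)(x + 29)(x + 31)(x + 78)(x + 101)(x + 118), pattern 1+1+1+1+1+1. No other pattern occurs in this range, so the set of observed cycle types is {2+2+2, 3+3, 6, 2+2+1+1, 1+1+1+1+1+1}. The candidates containing elements of all these cycle types are D_6 (6T3) of order 12, A_4 x C_2 (6T6) of order 24, S_3 x S_3 (6T9) of order 36, S_4 x C_2 (6T11) of order 48, (S_3 x S_3) : C_2 (6T13) of order 72, PGL(2,5) (6T14) of order 120, S_6 (6T16) of order 720; the others are excluded. The observed types are precisely the cycle types that occur in D_6 (6T3). Each of the other remaining candidates has further cycle types, and by the Chebotarev density theorem the matching factorization patterns would occur for a proportion of primes equal to their share of the group: A_4 x C_2 (6T6) additionally contains elements of type 2+1+1+1+1 (3 of its 24 elements, about 12% of primes); S_3 x S_3 (6T9) additionally contains elements of type 3+1+1+1 (4 of its 36 elements, about 11% of primes); S_4 x C_2 (6T11) additionally contains elements of type 4+2, 4+1+1, 2+1+1+1+1 (15 of its 48 elements, about 31% of primes); (S_3 x S_3) : C_2 (6T13) additionally contains elements of type 4+2, 3+2+1, 3+1+1+1, 2+1+1+1+1 (40 of its 72 elements, about 56% of primes); PGL(2,5) (6T14) additionally contains elements of type 5+1, 4+1+1 (54 of its 120 elements, about 45% of primes); S_6 (6T16) additionally contains elements of type 5+1, 4+2, 4+1+1, 3+2+1, 3+1+1+1, 2+1+1+1+1 (499 of its 720 elements, about 69% of primes). None of the 79 primes tested shows any such pattern (for each of these groups the chance of that is below 10^-4), which rules them out. Hence G = D_6 (6T3), of order 12.

6T3: D_6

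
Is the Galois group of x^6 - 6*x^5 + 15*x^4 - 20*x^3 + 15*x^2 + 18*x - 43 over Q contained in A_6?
The polynomial is irreducible of degree 6 over Q. Its discriminant is 746496000000 = 864000^2, a perfect square. A Galois group lies in the alternating group exactly when the discriminant is a square in Q, so the Galois group (A_6) is contained in A_6.

Yes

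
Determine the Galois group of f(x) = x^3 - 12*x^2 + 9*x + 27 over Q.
C_3 (order 3)

The polynomial is an irreducible cubic over Q and its discriminant is 123201 = 351^2, a perfect square. For an irreducible cubic, a square discriminant forces the Galois group to be A_3, the cyclic group of order 3.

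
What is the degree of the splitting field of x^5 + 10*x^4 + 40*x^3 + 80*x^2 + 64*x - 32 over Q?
120

The degree of the splitting field over Q equals the order of the Galois group, so first determine the group. The polynomial f is an irreducible quintic over Q, so G = Gal(f/Q) is a transitive subgroup of S_5: one of C_5 (5T1, order 5), D_5 (5T2, order 10), F_20 (5T3, order 20), A_5 (5T4, order 60) or S_5 (5T5, order 120). The discriminant of f is 3008364544, which is not a perfect square, so G is not contained in A_5. The transitive groups of degree 5 not contained in A_5 are: F_20 (5T3, order 20), S_5 (5T5, order 120). By Dedekind's theorem, for a prime p not dividing disc(f) the degrees of the irreducible factors of f mod p form the cycle type of an element of G. Factoring f modulo the 3 such primes p <= 7 (skipping 2, which divides the discriminant), each new pattern first appears at: mod 3: f = (x^5 + x^4 + x^3 + 2x^2 + x + 1), pattern 5; mod 7: f = (x^2 + 2x + 5)(x^3 + x^2 + 5x + 2), pattern 3+2. No other pattern occurs in this range, so the set of observed cycle types is {5, 3+2}. Among the candidates above, the only group containing elements of all these cycle types is S_5 (5T5) — F_20 (5T3) lacks at least one of them. Hence G = S_5 (5T5), of order 120. The Galois group S_5 (5T5) has order 120, so the splitting field has degree 120 over Q.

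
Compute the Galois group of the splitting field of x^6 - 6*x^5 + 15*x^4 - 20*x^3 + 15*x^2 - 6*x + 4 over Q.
S_3 (also written S3)

The polynomial f is an irreducible sextic over Q, so G = Gal(f/Q) is one of the 16 transitive subgroups 6T1, ..., 6T16 of S_6. The discriminant of f is -11337408, which is not a perfect square, so G is not contained in A_6. The transitive groups of degree 6 not contained in A_6 are: C_6 (6T1, order 6), S_3 (6T2, order 6), D_6 (6T3, order 12), C_3 x S_3 (6T5, order 18), A_4 x C_2 (6T6, order 24), S_4 (6T8, order 24), S_3 x S_3 (6T9, order 36), S_4 x C_2 (6T11, order 48), (S_3 x S_3) : C_2 (6T13, order 72), PGL(2,5) (6T14, order 120), S_6 (6T16, order 720). By Dedekind's theorem, for a prime p not dividing disc(f) the degrees of the irreducible factors of f mod p form the cycle type of an element of G. Factoring f modulo the 23 such primes p <= 97 (skipping 2, 3, which divide the discriminant), each new pattern first appears at: mod 5: f = (x^2 + 2x + 4)(x^2 + 3x + 3)(x^2 + 4x + 2), pattern 2+2+2; mod 7: f = (x^3 + 4x^2 + 3x + 1)(x^3 + 4x^2 + 3x + 4), pattern 3+3; mod 61: f = (x + 2)(x + 18)(x + 21)(x + 38)(x + 41)(x + 57), pattern 1+1+1+1+1+1. No other pattern occurs in this range, so the set of observed cycle types is {2+2+2, 3+3, 1+1+1+1+1+1}. The candidates containing elements of all these cycle types are C_6 (6T1) of order 6, S_3 (6T2) of order 6, D_6 (6T3) of order 12, C_3 x S_3 (6T5) of order 18, A_4 x C_2 (6T6) of order 24, S_4 (6T8) of order 24, S_3 x S_3 (6T9) of order 36, S_4 x C_2 (6T11) of order 48, (S_3 x S_3) : C_2 (6T13) of order 72, PGL(2,5) (6T14) of order 120, S_6 (6T16) of order 720; the others are excluded. The observed types are precisely the cycle types that occur in S_3 (6T2). Each of the other remaining candidates has further cycle types, and by the Chebotarev density theorem the matching factorization patterns would occur for a proportion of primes equal to their share of the group: C_6 (6T1) additionally contains elements of type 6 (2 of its 6 elements, about 33% of primes); D_6 (6T3) additionally contains elements of type 6, 2+2+1+1 (5 of its 12 elements, about 42% of primes); C_3 x S_3 (6T5) additionally contains elements of type 6, 3+1+1+1 (10 of its 18 elements, about 56% of primes); A_4 x C_2 (6T6) additionally contains elements of type 6, 2+2+1+1, 2+1+1+1+1 (14 of its 24 elements, about 58% of primes); S_4 (6T8) additionally contains elements of type 4+1+1, 2+2+1+1 (9 of its 24 elements, about 38% of primes); S_3 x S_3 (6T9) additionally contains elements of type 6, 3+1+1+1, 2+2+1+1 (25 of its 36 elements, about 69% of primes); S_4 x C_2 (6T11) additionally contains elements of type 6, 4+2, 4+1+1, 2+2+1+1, 2+1+1+1+1 (32 of its 48 elements, about 67% of primes); (S_3 x S_3) : C_2 (6T13) additionally contains elements of type 6, 4+2, 3+2+1, 3+1+1+1, 2+2+1+1, 2+1+1+1+1 (61 of its 72 elements, about 85% of primes); PGL(2,5) (6T14) additionally contains elements of type 6, 5+1, 4+1+1, 2+2+1+1 (89 of its 120 elements, about 74% of primes); S_6 (6T16) additionally contains elements of type 6, 5+1, 4+2, 4+1+1, 3+2+1, 3+1+1+1, 2+2+1+1, 2+1+1+1+1 (664 of its 720 elements, about 92% of primes). None of the 23 primes tested shows any such pattern (for each of these groups the chance of that is below 10^-4), which rules them out. Hence G = S_3 (6T2), of order 6.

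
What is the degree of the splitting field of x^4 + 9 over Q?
The degree of the splitting field over Q equals the order of the Galois group, so first determine the group. The polynomial is an irreducible quartic over Q and its discriminant is 186624 = 432^2, a perfect square, so the Galois group is contained in A_4. The resolvent cubic y^3 - 36*y splits completely over Q, which gives the Klein four-group V_4. The Galois group V_4 (4T2) has order 4, so the splitting field has degree 4 over Q.

4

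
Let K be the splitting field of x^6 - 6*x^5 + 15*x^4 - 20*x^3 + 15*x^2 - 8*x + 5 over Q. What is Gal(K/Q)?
S_6

The polynomial f is an irreducible sextic over Q, so G = Gal(f/Q) is one of the 16 transitive subgroups 6T1, ..., 6T16 of S_6. The discriminant of f is -1292992, which is not a perfect square, so G is not contained in A_6. The transitive groups of degree 6 not contained in A_6 are: C_6 (6T1, order 6), S_3 (6T2, order 6), D_6 (6T3, order 12), C_3 x S_3 (6T5, order 18), A_4 x C_2 (6T6, order 24), S_4 (6T8, order 24), S_3 x S_3 (6T9, order 36), S_4 x C_2 (6T11, order 48), (S_3 x S_3) : C_2 (6T13, order 72), PGL(2,5) (6T14, order 120), S_6 (6T16, order 720). By Dedekind's theorem, for a prime p not dividing disc(f) the degrees of the irreducible factors of f mod p form the cycle type of an element of G. Factoring f modulo the 3 such primes p <= 7 (skipping 2, which divides the discriminant), each new pattern first appears at: mod 3: f = (x^6 + x^3 + x + 2), pattern 6; mod 5: f = (x)(x + 1)(x^4 + 3x^3 + 2x^2 + 3x + 2), pattern 4+1+1; mod 7: f = (x + 1)(x^2 + x + 3)(x^3 + 6x^2 + 6x + 4), pattern 3+2+1. No other pattern occurs in this range, so the set of observed cycle types is {6, 4+1+1, 3+2+1}. Among the candidates above, the only group containing elements of all these cycle types is S_6 (6T16); every other candidate lacks at least one of them. Hence G = S_6 (6T16), of order 720.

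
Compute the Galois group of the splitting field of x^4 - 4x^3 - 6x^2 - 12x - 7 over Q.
The polynomial is an irreducible quartic over Q and its discriminant is -1048576, which is not a perfect square, so the Galois group is not contained in A_4. The resolvent cubic y^3 + 6*y^2 + 76*y + 136 has exactly one rational root, so the Galois group is C_4 or D_4. The quartic remains irreducible over Q(sqrt(disc)), so the group is D_4.

4T3: D_4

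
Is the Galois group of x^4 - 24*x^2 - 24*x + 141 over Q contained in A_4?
No

The polynomial is irreducible of degree 4 over Q. Its discriminant is -257465088, which is not a perfect square. A Galois group lies in the alternating group exactly when the discriminant is a square in Q, so the Galois group (D_4) is not contained in A_4.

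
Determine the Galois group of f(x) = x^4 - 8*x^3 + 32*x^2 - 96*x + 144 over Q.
The polynomial is an irreducible quartic over Q and its discriminant is 9437184 = 3072^2, a perfect square, so the Galois group is contained in A_4. The resolvent cubic y^3 - 32*y^2 + 192*y splits completely over Q, which gives the Klein four-group V_4.

V_4, the Klein four-group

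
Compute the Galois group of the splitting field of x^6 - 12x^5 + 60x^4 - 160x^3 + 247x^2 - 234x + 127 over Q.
C_6 (also written C6)

The polynomial f is an irreducible sextic over Q, so G = Gal(f/Q) is one of the 16 transitive subgroups 6T1, ..., 6T16 of S_6. The discriminant of f is -904619968, which is not a perfect square, so G is not contained in A_6. The transitive groups of degree 6 not contained in A_6 are: C_6 (6T1, order 6), S_3 (6T2, order 6), D_6 (6T3, order 12), C_3 x S_3 (6T5, order 18), A_4 x C_2 (6T6, order 24), S_4 (6T8, order 24), S_3 x S_3 (6T9, order 36), S_4 x C_2 (6T11, order 48), (S_3 x S_3) : C_2 (6T13, order 72), PGL(2,5) (6T14, order 120), S_6 (6T16, order 720). By Dedekind's theorem, for a prime p not dividing disc(f) the degrees of the irreducible factors of f mod p form the cycle type of an element of G. Factoring f modulo the 37 such primes p <= 173 (skipping 2, 7, 29, which divide the discriminant), each new pattern first appears at: mod 3: f = (x^6 + 2x^3 + x^2 + 1), pattern 6; mod 11: f = (x^3 + 5x^2 + 3x + 8)(x^3 + 5x^2 + 10x + 9), pattern 3+3; mod 13: f = (x^2 + 6x + 2)(x^2 + 10x + 10)(x^2 + 11x + 7), pattern 2+2+2; mod 43: f = (x + 4)(x + 10)(x + 22)(x + 23)(x + 27)(x + 31), pattern 1+1+1+1+1+1. No other pattern occurs in this range, so the set of observed cycle types is {6, 3+3, 2+2+2, 1+1+1+1+1+1}. The candidates containing elements of all these cycle types are C_6 (6T1) of order 6, D_6 (6T3) of order 12, C_3 x S_3 (6T5) of order 18, A_4 x C_2 (6T6) of order 24, S_3 x S_3 (6T9) of order 36, S_4 x C_2 (6T11) of order 48, (S_3 x S_3) : C_2 (6T13) of order 72, PGL(2,5) (6T14) of order 120, S_6 (6T16) of order 720; the others are excluded. The observed types are precisely the cycle types that occur in C_6 (6T1). Each of the other remaining candidates has further cycle types, and by the Chebotarev density theorem the matching factorization patterns would occur for a proportion of primes equal to their share of the group: D_6 (6T3) additionally contains elements of type 2+2+1+1 (3 of its 12 elements, about 25% of primes); C_3 x S_3 (6T5) additionally contains elements of type 3+1+1+1 (4 of its 18 elements, about 22% of primes); A_4 x C_2 (6T6) additionally contains elements of type 2+2+1+1, 2+1+1+1+1 (6 of its 24 elements, about 25% of primes); S_3 x S_3 (6T9) additionally contains elements of type 3+1+1+1, 2+2+1+1 (13 of its 36 elements, about 36% of primes); S_4 x C_2 (6T11) additionally contains elements of type 4+2, 4+1+1, 2+2+1+1, 2+1+1+1+1 (24 of its 48 elements, about 50% of primes); (S_3 x S_3) : C_2 (6T13) additionally contains elements of type 4+2, 3+2+1, 3+1+1+1, 2+2+1+1, 2+1+1+1+1 (49 of its 72 elements, about 68% of primes); PGL(2,5) (6T14) additionally contains elements of type 5+1, 4+1+1, 2+2+1+1 (69 of its 120 elements, about 58% of primes); S_6 (6T16) additionally contains elements of type 5+1, 4+2, 4+1+1, 3+2+1, 3+1+1+1, 2+2+1+1, 2+1+1+1+1 (544 of its 720 elements, about 76% of primes). None of the 37 primes tested shows any such pattern (for each of these groups the chance of that is below 10^-4), which rules them out. Hence G = C_6 (6T1), of order 6.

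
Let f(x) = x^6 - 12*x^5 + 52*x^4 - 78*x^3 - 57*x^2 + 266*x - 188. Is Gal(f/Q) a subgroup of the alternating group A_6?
The polynomial is irreducible of degree 6 over Q. Its discriminant is 454513278976 = 674176^2, a perfect square. A Galois group lies in the alternating group exactly when the discriminant is a square in Q, so the Galois group (S_4) is contained in A_6.

Yes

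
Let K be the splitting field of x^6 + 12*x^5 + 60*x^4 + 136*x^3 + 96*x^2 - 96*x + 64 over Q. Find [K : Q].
18

The degree of the splitting field over Q equals the order of the Galois group, so first determine the group. The polynomial f is an irreducible sextic over Q, so G = Gal(f/Q) is one of the 16 transitive subgroups 6T1, ..., 6T16 of S_6. The discriminant of f is -190210142896128, which is not a perfect square, so G is not contained in A_6. The transitive groups of degree 6 not contained in A_6 are: C_6 (6T1, order 6), S_3 (6T2, order 6), D_6 (6T3, order 12), C_3 x S_3 (6T5, order 18), A_4 x C_2 (6T6, order 24), S_4 (6T8, order 24), S_3 x S_3 (6T9, order 36), S_4 x C_2 (6T11, order 48), (S_3 x S_3) : C_2 (6T13, order 72), PGL(2,5) (6T14, order 120), S_6 (6T16, order 720). By Dedekind's theorem, for a prime p not dividing disc(f) the degrees of the irreducible factors of f mod p form the cycle type of an element of G. Factoring f modulo the 33 such primes p <= 149 (skipping 2, 3, which divide the discriminant), each new pattern first appears at: mod 5: f = (x^6 + 2x^5 + x^3 + x^2 + 4x + 4), pattern 6; mod 7: f = (x + 3)(x + 4)(x + 6)(x^3 + 6x^2 + 5x + 4), pattern 3+1+1+1; mod 17: f = (x^2 + 6x + 2)(x^2 + 11x + 12)(x^2 + 12x + 14), pattern 2+2+2; mod 19: f = (x^3 + 6x^2 + 12x + 12)(x^3 + 6x^2 + 12x + 18), pattern 3+3; mod 73: f = (x + 28)(x + 44)(x + 46)(x + 60)(x + 62)(x + 64), pattern 1+1+1+1+1+1. No other pattern occurs in this range, so the set of observed cycle types is {6, 3+1+1+1, 2+2+2, 3+3, 1+1+1+1+1+1}. The candidates containing elements of all these cycle types are C_3 x S_3 (6T5) of order 18, S_3 x S_3 (6T9) of order 36, (S_3 x S_3) : C_2 (6T13) of order 72, S_6 (6T16) of order 720; the others are excluded. The observed types are precisely the cycle types that occur in C_3 x S_3 (6T5). Each of the other remaining candidates has further cycle types, and by the Chebotarev density theorem the matching factorization patterns would occur for a proportion of primes equal to their share of the group: S_3 x S_3 (6T9) additionally contains elements of type 2+2+1+1 (9 of its 36 elements, about 25% of primes); (S_3 x S_3) : C_2 (6T13) additionally contains elements of type 4+2, 3+2+1, 2+2+1+1, 2+1+1+1+1 (45 of its 72 elements, about 62% of primes); S_6 (6T16) additionally contains elements of type 5+1, 4+2, 4+1+1, 3+2+1, 2+2+1+1, 2+1+1+1+1 (504 of its 720 elements, about 70% of primes). None of the 33 primes tested shows any such pattern (for each of these groups the chance of that is below 10^-4), which rules them out. Hence G = C_3 x S_3 (6T5), of order 18. The Galois group C_3 x S_3 (6T5) has order 18, so the splitting field has degree 18 over Q.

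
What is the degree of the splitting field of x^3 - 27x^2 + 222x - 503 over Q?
3

The degree of the splitting field over Q equals the order of the Galois group, so first determine the group. The polynomial is an irreducible cubic over Q and its discriminant is 81 = 9^2, a perfect square. For an irreducible cubic, a square discriminant forces the Galois group to be A_3, the cyclic group of order 3. The Galois group C_3 (3T1) has order 3, so the splitting field has degree 3 over Q.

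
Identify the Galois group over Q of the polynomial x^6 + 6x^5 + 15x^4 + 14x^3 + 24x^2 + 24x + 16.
S_3, S_3 acting on 6 points

The polynomial f is an irreducible sextic over Q, so G = Gal(f/Q) is one of the 16 transitive subgroups 6T1, ..., 6T16 of S_6. The discriminant of f is -1160950579200, which is not a perfect square, so G is not contained in A_6. The transitive groups of degree 6 not contained in A_6 are: C_6 (6T1, order 6), S_3 (6T2, order 6), D_6 (6T3, order 12), C_3 x S_3 (6T5, order 18), A_4 x C_2 (6T6, order 24), S_4 (6T8, order 24), S_3 x S_3 (6T9, order 36), S_4 x C_2 (6T11, order 48), (S_3 x S_3) : C_2 (6T13, order 72), PGL(2,5) (6T14, order 120), S_6 (6T16, order 720). By Dedekind's theorem, for a prime p not dividing disc(f) the degrees of the irreducible factors of f mod p form the cycle type of an element of G. Factoring f modulo the 23 such primes p <= 101 (skipping 2, 3, 5, which divide the discriminant), each new pattern first appears at: mod 7: f = (x^3 + 3x^2 + 2x + 2)(x^3 + 3x^2 + 4x + 1), pattern 3+3; mod 11: f = (x^2 + 4x + 8)(x^2 + 6x + 7)(x^2 + 7x + 5), pattern 2+2+2; mod 61: f = (x + 7)(x + 13)(x + 15)(x + 19)(x + 36)(x + 38), pattern 1+1+1+1+1+1. No other pattern occurs in this range, so the set of observed cycle types is {3+3, 2+2+2, 1+1+1+1+1+1}. The candidates containing elements of all these cycle types are C_6 (6T1) of order 6, S_3 (6T2) of order 6, D_6 (6T3) of order 12, C_3 x S_3 (6T5) of order 18, A_4 x C_2 (6T6) of order 24, S_4 (6T8) of order 24, S_3 x S_3 (6T9) of order 36, S_4 x C_2 (6T11) of order 48, (S_3 x S_3) : C_2 (6T13) of order 72, PGL(2,5) (6T14) of order 120, S_6 (6T16) of order 720; the others are excluded. The observed types are precisely the cycle types that occur in S_3 (6T2). Each of the other remaining candidates has further cycle types, and by the Chebotarev density theorem the matching factorization patterns would occur for a proportion of primes equal to their share of the group: C_6 (6T1) additionally contains elements of type 6 (2 of its 6 elements, about 33% of primes); D_6 (6T3) additionally contains elements of type 6, 2+2+1+1 (5 of its 12 elements, about 42% of primes); C_3 x S_3 (6T5) additionally contains elements of type 6, 3+1+1+1 (10 of its 18 elements, about 56% of primes); A_4 x C_2 (6T6) additionally contains elements of type 6, 2+2+1+1, 2+1+1+1+1 (14 of its 24 elements, about 58% of primes); S_4 (6T8) additionally contains elements of type 4+1+1, 2+2+1+1 (9 of its 24 elements, about 38% of primes); S_3 x S_3 (6T9) additionally contains elements of type 6, 3+1+1+1, 2+2+1+1 (25 of its 36 elements, about 69% of primes); S_4 x C_2 (6T11) additionally contains elements of type 6, 4+2, 4+1+1, 2+2+1+1, 2+1+1+1+1 (32 of its 48 elements, about 67% of primes); (S_3 x S_3) : C_2 (6T13) additionally contains elements of type 6, 4+2, 3+2+1, 3+1+1+1, 2+2+1+1, 2+1+1+1+1 (61 of its 72 elements, about 85% of primes); PGL(2,5) (6T14) additionally contains elements of type 6, 5+1, 4+1+1, 2+2+1+1 (89 of its 120 elements, about 74% of primes); S_6 (6T16) additionally contains elements of type 6, 5+1, 4+2, 4+1+1, 3+2+1, 3+1+1+1, 2+2+1+1, 2+1+1+1+1 (664 of its 720 elements, about 92% of primes). None of the 23 primes tested shows any such pattern (for each of these groups the chance of that is below 10^-4), which rules them out. Hence G = S_3 (6T2), of order 6.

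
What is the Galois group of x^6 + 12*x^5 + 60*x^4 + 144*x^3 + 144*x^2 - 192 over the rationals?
The polynomial f is an irreducible sextic over Q, so G = Gal(f/Q) is one of the 16 transitive subgroups 6T1, ..., 6T16 of S_6. The discriminant of f is 5410421842378752, which is not a perfect square, so G is not contained in A_6. The transitive groups of degree 6 not contained in A_6 are: C_6 (6T1, order 6), S_3 (6T2, order 6), D_6 (6T3, order 12), C_3 x S_3 (6T5, order 18), A_4 x C_2 (6T6, order 24), S_4 (6T8, order 24), S_3 x S_3 (6T9, order 36), S_4 x C_2 (6T11, order 48), (S_3 x S_3) : C_2 (6T13, order 72), PGL(2,5) (6T14, order 120), S_6 (6T16, order 720). By Dedekind's theorem, for a prime p not dividing disc(f) the degrees of the irreducible factors of f mod p form the cycle type of an element of G. Factoring f modulo the 23 such primes p <= 97 (skipping 2, 3, which divide the discriminant), each new pattern first appears at: mod 5: f = (x^6 + 2x^5 + 4x^3 + 4x^2 + 3), pattern 6; mod 11: f = (x + 1)(x + 8)(x^2 + 5x + 7)(x^2 + 9x + 6), pattern 2+2+1+1; mod 13: f = (x + 1)(x + 6)(x + 12)(x^3 + 6x^2 + 12x + 6), pattern 3+1+1+1; mod 31: f = (x^2 + x + 13)(x^2 + 20x + 8)(x^2 + 22x + 22), pattern 2+2+2; mod 97: f = (x^3 + 6x^2 + 12x + 17)(x^3 + 6x^2 + 12x + 80), pattern 3+3. No other pattern occurs in this range, so the set of observed cycle types is {6, 2+2+1+1, 3+1+1+1, 2+2+2, 3+3}. The candidates containing elements of all these cycle types are S_3 x S_3 (6T9) of order 36, (S_3 x S_3) : C_2 (6T13) of order 72, S_6 (6T16) of order 720; the others are excluded. The observed types are precisely the cycle types that occur in S_3 x S_3 (6T9) (apart from the identity). Each of the other remaining candidates has further cycle types, and by the Chebotarev density theorem the matching factorization patterns would occur for a proportion of primes equal to their share of the group: (S_3 x S_3) : C_2 (6T13) additionally contains elements of type 4+2, 3+2+1, 2+1+1+1+1 (36 of its 72 elements, about 50% of primes); S_6 (6T16) additionally contains elements of type 5+1, 4+2, 4+1+1, 3+2+1, 2+1+1+1+1 (459 of its 720 elements, about 64% of primes). None of the 23 primes tested shows any such pattern (for each of these groups the chance of that is below 10^-4), which rules them out. Hence G = S_3 x S_3 (6T9), of order 36.

S_3 x S_3 (order 36)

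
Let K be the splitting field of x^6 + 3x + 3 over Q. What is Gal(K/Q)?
The polynomial f is an irreducible sextic over Q, so G = Gal(f/Q) is one of the 16 transitive subgroups 6T1, ..., 6T16 of S_6. The discriminant of f is -9059283, which is not a perfect square, so G is not contained in A_6. The transitive groups of degree 6 not contained in A_6 are: C_6 (6T1, order 6), S_3 (6T2, order 6), D_6 (6T3, order 12), C_3 x S_3 (6T5, order 18), A_4 x C_2 (6T6, order 24), S_4 (6T8, order 24), S_3 x S_3 (6T9, order 36), S_4 x C_2 (6T11, order 48), (S_3 x S_3) : C_2 (6T13, order 72), PGL(2,5) (6T14, order 120), S_6 (6T16, order 720). By Dedekind's theorem, for a prime p not dividing disc(f) the degrees of the irreducible factors of f mod p form the cycle type of an element of G. Factoring f modulo the 28 such primes p <= 127 (skipping 3, 17, 43, which divide the discriminant), each new pattern first appears at: mod 2: f = (x^6 + x + 1), pattern 6; mod 7: f = (x + 6)(x^2 + 3x + 6)(x^3 + 5x^2 + x + 3), pattern 3+2+1; mod 11: f = (x^2 + 2x + 2)(x^4 + 9x^3 + 2x^2 + 7), pattern 4+2; mod 13: f = (x + 5)(x + 10)(x^2 + x + 3)(x^2 + 10x + 6), pattern 2+2+1+1; mod 61: f = (x + 2)(x + 4)(x + 10)(x + 21)(x^2 + 24x + 50), pattern 2+1+1+1+1; mod 97: f = (x + 10)(x + 12)(x + 49)(x^3 + 26x^2 + 60x + 34), pattern 3+1+1+1; mod 113: f = (x^2 + 4x + 10)(x^2 + 45x + 105)(x^2 + 64x + 72), pattern 2+2+2; mod 127: f = (x^3 + 39x^2 + 18x + 106)(x^3 + 88x^2 + 106x + 18), pattern 3+3. No other pattern occurs in this range, so the set of observed cycle types is {6, 3+2+1, 4+2, 2+2+1+1, 2+1+1+1+1, 3+1+1+1, 2+2+2, 3+3}. The candidates containing elements of all these cycle types are (S_3 x S_3) : C_2 (6T13) of order 72, S_6 (6T16) of order 720; the others are excluded. The observed types are precisely the cycle types that occur in (S_3 x S_3) : C_2 (6T13) (apart from the identity). Each of the other remaining candidates has further cycle types, and by the Chebotarev density theorem the matching factorization patterns would occur for a proportion of primes equal to their share of the group: S_6 (6T16) additionally contains elements of type 5+1, 4+1+1 (234 of its 720 elements, about 32% of primes). None of the 28 primes tested shows any such pattern (for each of these groups the chance of that is below 10^-4), which rules them out. Hence G = (S_3 x S_3) : C_2 (6T13), of order 72.

(S_3 x S_3) : C_2 (order 72)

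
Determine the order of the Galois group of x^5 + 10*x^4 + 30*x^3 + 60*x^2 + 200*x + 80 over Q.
10

The degree of the splitting field over Q equals the order of the Galois group, so first determine the group. The polynomial f is an irreducible quintic over Q, so G = Gal(f/Q) is a transitive subgroup of S_5: one of C_5 (5T1, order 5), D_5 (5T2, order 10), F_20 (5T3, order 20), A_5 (5T4, order 60) or S_5 (5T5, order 120). The discriminant of f is 1327104000000 = 1152000^2, a perfect square, so G is contained in A_5. The transitive groups of degree 5 contained in A_5 are: C_5 (5T1, order 5), D_5 (5T2, order 10), A_5 (5T4, order 60). By Dedekind's theorem, for a prime p not dividing disc(f) the degrees of the irreducible factors of f mod p form the cycle type of an element of G. Factoring f modulo the 23 such primes p <= 101 (skipping 2, 3, 5, which divide the discriminant), each new pattern first appears at: mod 7: f = (x^5 + 3x^4 + 2x^3 + 4x^2 + 4x + 3), pattern 5; mod 17: f = (x + 13)(x^2 + 3x + 3)(x^2 + 11x + 16), pattern 2+2+1. No other pattern occurs in this range, so the set of observed cycle types is {5, 2+2+1}. The candidates containing elements of all these cycle types are D_5 (5T2) of order 10, A_5 (5T4) of order 60; the others are excluded. The observed types are precisely the cycle types that occur in D_5 (5T2) (apart from the identity). Each of the other remaining candidates has further cycle types, and by the Chebotarev density theorem the matching factorization patterns would occur for a proportion of primes equal to their share of the group: A_5 (5T4) additionally contains elements of type 3+1+1 (20 of its 60 elements, about 33% of primes). None of the 23 primes tested shows any such pattern (for each of these groups the chance of that is below 10^-4), which rules them out. Hence G = D_5 (5T2), of order 10. The Galois group D_5 (5T2) has order 10, so the splitting field has degree 10 over Q.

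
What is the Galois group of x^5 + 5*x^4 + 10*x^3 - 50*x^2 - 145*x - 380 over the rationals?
The polynomial f is an irreducible quintic over Q, so G = Gal(f/Q) is a transitive subgroup of S_5: one of C_5 (5T1, order 5), D_5 (5T2, order 10), F_20 (5T3, order 20), A_5 (5T4, order 60) or S_5 (5T5, order 120). The discriminant of f is 26703027253125, which is not a perfect square, so G is not contained in A_5. The transitive groups of degree 5 not contained in A_5 are: F_20 (5T3, order 20), S_5 (5T5, order 120). By Dedekind's theorem, for a prime p not dividing disc(f) the degrees of the irreducible factors of f mod p form the cycle type of an element of G. Factoring f modulo the 18 such primes p <= 71 (skipping 3, 5, which divide the discriminant), each new pattern first appears at: mod 2: f = (x)(x^4 + x^3 + 1), pattern 4+1; mod 11: f = (x^5 + 5x^4 + 10x^3 + 5x^2 + 9x + 5), pattern 5; mod 19: f = (x)(x^2 + 12x + 3)(x^2 + 12x + 15), pattern 2+2+1; mod 41: f = (x + 4)(x + 27)(x + 29)(x + 33)(x + 35), pattern 1+1+1+1+1. No other pattern occurs in this range, so the set of observed cycle types is {4+1, 5, 2+2+1, 1+1+1+1+1}. The candidates containing elements of all these cycle types are F_20 (5T3) of order 20, S_5 (5T5) of order 120; the others are excluded. The observed types are precisely the cycle types that occur in F_20 (5T3). Each of the other remaining candidates has further cycle types, and by the Chebotarev density theorem the matching factorization patterns would occur for a proportion of primes equal to their share of the group: S_5 (5T5) additionally contains elements of type 3+2, 3+1+1, 2+1+1+1 (50 of its 120 elements, about 42% of primes). None of the 18 primes tested shows any such pattern (for each of these groups the chance of that is below 10^-4), which rules them out. Hence G = F_20 (5T3), of order 20.

F_20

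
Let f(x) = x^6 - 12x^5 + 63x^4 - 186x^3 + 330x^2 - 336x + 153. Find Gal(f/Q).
The polynomial f is an irreducible sextic over Q, so G = Gal(f/Q) is one of the 16 transitive subgroups 6T1, ..., 6T16 of S_6. The discriminant of f is -16003008, which is not a perfect square, so G is not contained in A_6. The transitive groups of degree 6 not contained in A_6 are: C_6 (6T1, order 6), S_3 (6T2, order 6), D_6 (6T3, order 12), C_3 x S_3 (6T5, order 18), A_4 x C_2 (6T6, order 24), S_4 (6T8, order 24), S_3 x S_3 (6T9, order 36), S_4 x C_2 (6T11, order 48), (S_3 x S_3) : C_2 (6T13, order 72), PGL(2,5) (6T14, order 120), S_6 (6T16, order 720). By Dedekind's theorem, for a prime p not dividing disc(f) the degrees of the irreducible factors of f mod p form the cycle type of an element of G. Factoring f modulo the 21 such primes p <= 89 (skipping 2, 3, 7, which divide the discriminant), each new pattern first appears at: mod 5: f = (x^6 + 3x^5 + 3x^4 + 4x^3 + 4x + 3), pattern 6; mod 11: f = (x + 7)(x^5 + 3x^4 + 9x^3 + 4x^2 + 5x + 3), pattern 5+1; mod 13: f = (x + 3)(x + 12)(x^4 + 12x^3 + 3x^2 + 1), pattern 4+1+1; mod 23: f = (x + 1)(x + 5)(x^2 + x + 19)(x^2 + 4x + 5), pattern 2+2+1+1; mod 43: f = (x^3 + 13x^2 + x + 3)(x^3 + 18x^2 + 8), pattern 3+3; mod 61: f = (x^2 + 28x + 34)(x^2 + 39x + 52)(x^2 + 43x + 30), pattern 2+2+2. No other pattern occurs in this range, so the set of observed cycle types is {6, 5+1, 4+1+1, 2+2+1+1, 3+3, 2+2+2}. The candidates containing elements of all these cycle types are PGL(2,5) (6T14) of order 120, S_6 (6T16) of order 720; the others are excluded. The observed types are precisely the cycle types that occur in PGL(2,5) (6T14) (apart from the identity). Each of the other remaining candidates has further cycle types, and by the Chebotarev density theorem the matching factorization patterns would occur for a proportion of primes equal to their share of the group: S_6 (6T16) additionally contains elements of type 4+2, 3+2+1, 3+1+1+1, 2+1+1+1+1 (265 of its 720 elements, about 37% of primes). None of the 21 primes tested shows any such pattern (for each of these groups the chance of that is below 10^-4), which rules them out. Hence G = PGL(2,5) (6T14), of order 120.

PGL(2,5)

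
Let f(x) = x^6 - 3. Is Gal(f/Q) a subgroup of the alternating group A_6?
The polynomial is irreducible of degree 6 over Q. Its discriminant is 11337408, which is not a perfect square. A Galois group lies in the alternating group exactly when the discriminant is a square in Q, so the Galois group (D_6) is not contained in A_6.

No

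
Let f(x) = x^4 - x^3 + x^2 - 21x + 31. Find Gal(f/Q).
The polynomial is an irreducible quartic over Q and its discriminant is 465125, which is not a perfect square, so the Galois group is not contained in A_4. The resolvent cubic y^3 - y^2 - 103*y - 348 has exactly one rational root, so the Galois group is C_4 or D_4. The quartic becomes reducible over Q(sqrt(disc)), so the group is C_4.

C_4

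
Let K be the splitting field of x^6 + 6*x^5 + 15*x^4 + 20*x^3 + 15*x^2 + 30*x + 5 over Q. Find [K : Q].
360

The degree of the splitting field over Q equals the order of the Galois group, so first determine the group. The polynomial f is an irreducible sextic over Q, so G = Gal(f/Q) is one of the 16 transitive subgroups 6T1, ..., 6T16 of S_6. The discriminant of f is 746496000000 = 864000^2, a perfect square, so G is contained in A_6. The transitive groups of degree 6 contained in A_6 are: A_4 (6T4, order 12), S_4 (6T7, order 24), (C_3 x C_3) : C_4 (6T10, order 36), PSL(2,5) (6T12, order 60), A_6 (6T15, order 360). By Dedekind's theorem, for a prime p not dividing disc(f) the degrees of the irreducible factors of f mod p form the cycle type of an element of G. Factoring f modulo the 6 such primes p <= 23 (skipping 2, 3, 5, which divide the discriminant), each new pattern first appears at: mod 7: f = (x + 4)(x^5 + 2x^4 + 6x^2 + 5x + 3), pattern 5+1; mod 23: f = (x + 8)(x + 13)(x + 22)(x^3 + 9x^2 + 5x + 13), pattern 3+1+1+1. No other pattern occurs in this range, so the set of observed cycle types is {5+1, 3+1+1+1}. Among the candidates above, the only group containing elements of all these cycle types is A_6 (6T15) — each of A_4 (6T4), S_4 (6T7), (C_3 x C_3) : C_4 (6T10), PSL(2,5) (6T12) lacks at least one of them. Hence G = A_6 (6T15), of order 360. The Galois group A_6 (6T15) has order 360, so the splitting field has degree 360 over Q.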